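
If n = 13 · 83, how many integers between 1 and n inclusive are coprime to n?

984

φ(1079) = 1079 · (1 − 1/13) · (1 − 1/83)
       = 1079 · 984/1079 = 984.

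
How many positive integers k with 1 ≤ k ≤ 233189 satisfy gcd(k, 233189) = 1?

188160

First factor: 233189 = 11 * 17 * 29 * 43.
φ(11) = 11 − 1 = 10.
φ(17) = 17 − 1 = 16.
φ(29) = 29 − 1 = 28.
φ(43) = 43 − 1 = 42.
φ(233189) = 10 × 16 × 28 × 42 = 188160.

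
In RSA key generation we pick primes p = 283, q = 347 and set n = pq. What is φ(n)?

97572

φ(283) = 283 − 1 = 282.
φ(347) = 347 − 1 = 346.
φ(98201) = 282 × 346 = 97572.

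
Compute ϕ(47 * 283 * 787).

φ(47) = 47 − 1 = 46.
φ(283) = 283 − 1 = 282.
φ(787) = 787 − 1 = 786.
φ(10467887) = 46 × 282 × 786 = 10195992.

10195992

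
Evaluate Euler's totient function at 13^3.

2028

φ(13^3) = 13^2·(13−1) = 169·12 = 2028.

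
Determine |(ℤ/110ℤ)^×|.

110 = 2 · 5 · 11.
φ(2) = 2 − 1 = 1.
φ(5) = 5 − 1 = 4.
φ(11) = 11 − 1 = 10.
Since φ is multiplicative, φ(110) = 1 · 4 · 10 = 40.

40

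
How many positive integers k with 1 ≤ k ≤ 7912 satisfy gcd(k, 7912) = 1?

Factor 7912: 7912 = 2**3 × 23 × 43.
φ(2^3) = 2^2·(2−1) = 4·1 = 4.
φ(23) = 23 − 1 = 22.
φ(43) = 43 − 1 = 42.
Multiply: 4 · 22 · 42 = 3696.

3696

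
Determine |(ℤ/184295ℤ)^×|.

134400

184295 = 5 · 29 · 31 · 41.
φ(5) = 5 − 1 = 4.
φ(29) = 29 − 1 = 28.
φ(31) = 31 − 1 = 30.
φ(41) = 41 − 1 = 40.
Multiply: 4 · 28 · 30 · 40 = 134400.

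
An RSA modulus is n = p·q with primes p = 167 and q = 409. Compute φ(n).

67728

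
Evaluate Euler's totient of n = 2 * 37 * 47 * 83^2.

11270736

φ(23959942) = 23959942 · (1 − 1/2) · (1 − 1/37) · (1 − 1/47) · (1 − 1/83)
       = 23959942 · 135792/288674 = 11270736.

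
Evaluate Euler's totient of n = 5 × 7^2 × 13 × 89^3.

1405248768

φ(2245326265) = 2245326265 · (1 − 1/5) · (1 − 1/7) · (1 − 1/13) · (1 − 1/89)
       = 2245326265 · 25344/40495 = 1405248768.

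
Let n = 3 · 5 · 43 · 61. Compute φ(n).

20160

φ(39345) = 39345 · (1 − 1/3) · (1 − 1/5) · (1 − 1/43) · (1 − 1/61)
       = 39345 · 20160/39345 = 20160.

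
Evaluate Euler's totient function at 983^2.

φ(966289) = 966289 · (1 − 1/983)
       = 966289 · 982/983 = 965306.

965306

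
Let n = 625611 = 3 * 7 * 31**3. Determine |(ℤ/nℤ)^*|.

345960

φ(3) = 3 − 1 = 2.
φ(7) = 7 − 1 = 6.
φ(31^3) = 31^2·(31−1) = 961·30 = 28830.
φ(625611) = 2 × 6 × 28830 = 345960.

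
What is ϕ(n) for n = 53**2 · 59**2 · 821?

φ(8027843909) = 8027843909 · (1 − 1/53) · (1 − 1/59) · (1 − 1/821)
       = 8027843909 · 2473120/2567267 = 7733446240.

7733446240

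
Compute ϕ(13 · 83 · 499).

490032

φ(13) = 13 − 1 = 12.
φ(83) = 83 − 1 = 82.
φ(499) = 499 − 1 = 498.
Multiply: 12 · 82 · 498 = 490032.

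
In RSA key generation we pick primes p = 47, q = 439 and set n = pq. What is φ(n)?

20148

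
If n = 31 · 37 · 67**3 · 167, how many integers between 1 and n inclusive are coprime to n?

53116002720

φ(57610851887) = 57610851887 · (1 − 1/31) · (1 − 1/37) · (1 − 1/67) · (1 − 1/167)
       = 57610851887 · 11832480/12833783 = 53116002720.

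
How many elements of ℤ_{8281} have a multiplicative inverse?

Factor 8281: 8281 = 7**2 · 13**2.
φ(7^2) = 7^2 − 7^1 = 49 − 7 = 42.
φ(13^2) = 13^1·(13−1) = 13·12 = 156.
Multiply: 42 · 156 = 6552.

6552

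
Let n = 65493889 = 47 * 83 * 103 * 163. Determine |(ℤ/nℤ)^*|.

62328528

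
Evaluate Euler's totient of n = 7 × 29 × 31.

φ(6293) = 6293 · (1 − 1/7) · (1 − 1/29) · (1 − 1/31)
       = 6293 · 5040/6293 = 5040.

5040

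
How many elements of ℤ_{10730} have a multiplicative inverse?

4032

First factor: 10730 = 2 · 5 · 29 · 37.
φ(10730) = 10730 · (1 − 1/2) · (1 − 1/5) · (1 − 1/29) · (1 − 1/37)
       = 10730 · 4032/10730 = 4032.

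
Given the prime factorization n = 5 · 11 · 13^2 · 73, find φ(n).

φ(5) = 5 − 1 = 4.
φ(11) = 11 − 1 = 10.
φ(13^2) = 13^2 − 13^1 = 169 − 13 = 156.
φ(73) = 73 − 1 = 72.
Since φ is multiplicative, φ(678535) = 4 · 10 · 156 · 72 = 449280.

449280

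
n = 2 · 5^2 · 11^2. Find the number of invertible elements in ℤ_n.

2200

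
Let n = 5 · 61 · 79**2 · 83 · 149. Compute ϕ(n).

17947687680

φ(5) = 5 − 1 = 4.
φ(61) = 61 − 1 = 60.
φ(79^2) = 79^2 − 79^1 = 6241 − 79 = 6162.
φ(83) = 83 − 1 = 82.
φ(149) = 149 − 1 = 148.
Since φ is multiplicative, φ(23540646335) = 4 · 60 · 6162 · 82 · 148 = 17947687680.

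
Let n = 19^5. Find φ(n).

2345778

φ(19^5) = 19^4·(19−1) = 130321·18 = 2345778.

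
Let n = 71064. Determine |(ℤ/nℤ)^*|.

19872

71064 = 2**3 · 3**3 · 7 · 47.
φ(71064) = 71064 · (1 − 1/2) · (1 − 1/3) · (1 − 1/7) · (1 − 1/47)
       = 71064 · 552/1974 = 19872.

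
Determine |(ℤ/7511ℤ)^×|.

Prime factorization: 7511 = 7 · 29 · 37.
φ(7) = 7 − 1 = 6.
φ(29) = 29 − 1 = 28.
φ(37) = 37 − 1 = 36.
Since φ is multiplicative, φ(7511) = 6 · 28 · 36 = 6048.

6048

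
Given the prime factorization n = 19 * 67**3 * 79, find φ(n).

φ(451445263) = 451445263 · (1 − 1/19) · (1 − 1/67) · (1 − 1/79)
       = 451445263 · 92664/100567 = 415968696.

415968696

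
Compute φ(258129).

155232

Factor 258129: 258129 = 3^2 × 23 × 29 × 43.
φ(3^2) = 3^2 − 3^1 = 9 − 3 = 6.
φ(23) = 23 − 1 = 22.
φ(29) = 29 − 1 = 28.
φ(43) = 43 − 1 = 42.
Multiply: 6 · 22 · 28 · 42 = 155232.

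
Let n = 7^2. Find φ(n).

42

φ(7^2) = 7^1·(7−1) = 7·6 = 42.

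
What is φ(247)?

First factor: 247 = 13 · 19.
φ(247) = 247 · (1 − 1/13) · (1 − 1/19)
       = 247 · 216/247 = 216.

216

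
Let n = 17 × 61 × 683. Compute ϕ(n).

654720

φ(17) = 17 − 1 = 16.
φ(61) = 61 − 1 = 60.
φ(683) = 683 − 1 = 682.
Since φ is multiplicative, φ(708271) = 16 · 60 · 682 = 654720.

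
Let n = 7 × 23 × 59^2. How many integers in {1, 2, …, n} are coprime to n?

φ(7) = 7 − 1 = 6.
φ(23) = 23 − 1 = 22.
φ(59^2) = 59^1·(59−1) = 59·58 = 3422.
Multiply: 6 · 22 · 3422 = 451704.

451704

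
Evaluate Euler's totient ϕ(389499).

221760

389499 = 3 * 11^2 * 29 * 37.
φ(389499) = 389499 · (1 − 1/3) · (1 − 1/11) · (1 − 1/29) · (1 − 1/37)
       = 389499 · 20160/35409 = 221760.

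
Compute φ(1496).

First factor: 1496 = 2^3 · 11 · 17.
φ(1496) = 1496 · (1 − 1/2) · (1 − 1/11) · (1 − 1/17)
       = 1496 · 160/374 = 640.

640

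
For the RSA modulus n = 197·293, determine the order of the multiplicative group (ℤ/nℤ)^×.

57232

φ(n) = (p − 1)(q − 1) = (197−1)(293−1) = 196·292 = 57232.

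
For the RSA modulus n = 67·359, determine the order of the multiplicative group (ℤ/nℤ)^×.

φ(24053) = 24053 · (1 − 1/67) · (1 − 1/359)
       = 24053 · 23628/24053 = 23628.

23628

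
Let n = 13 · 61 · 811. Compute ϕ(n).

583200

φ(13) = 13 − 1 = 12.
φ(61) = 61 − 1 = 60.
φ(811) = 811 − 1 = 810.
φ(643123) = 12 × 60 × 810 = 583200.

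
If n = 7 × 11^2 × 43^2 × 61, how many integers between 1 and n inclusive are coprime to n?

71517600

φ(7) = 7 − 1 = 6.
φ(11^2) = 11^2 − 11^1 = 121 − 11 = 110.
φ(43^2) = 43^1·(43−1) = 43·42 = 1806.
φ(61) = 61 − 1 = 60.
Multiply: 6 · 110 · 1806 · 60 = 71517600.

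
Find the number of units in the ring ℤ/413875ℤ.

252000

413875 = 5^3 · 7 · 11 · 43.
φ(413875) = 413875 · (1 − 1/5) · (1 − 1/7) · (1 − 1/11) · (1 − 1/43)
       = 413875 · 10080/16555 = 252000.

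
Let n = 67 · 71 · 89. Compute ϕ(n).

φ(423373) = 423373 · (1 − 1/67) · (1 − 1/71) · (1 − 1/89)
       = 423373 · 406560/423373 = 406560.

406560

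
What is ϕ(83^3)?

φ(83^3) = 83^2·(83−1) = 6889·82 = 564898.

564898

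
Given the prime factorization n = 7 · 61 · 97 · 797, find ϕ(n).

φ(7) = 7 − 1 = 6.
φ(61) = 61 − 1 = 60.
φ(97) = 97 − 1 = 96.
φ(797) = 797 − 1 = 796.
Multiply: 6 · 60 · 96 · 796 = 27509760.

27509760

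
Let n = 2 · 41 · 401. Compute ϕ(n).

φ(2) = 2 − 1 = 1.
φ(41) = 41 − 1 = 40.
φ(401) = 401 − 1 = 400.
φ(32882) = 1 × 40 × 400 = 16000.

16000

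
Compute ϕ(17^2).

φ(289) = 289 · (1 − 1/17)
       = 289 · 16/17 = 272.

272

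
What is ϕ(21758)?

First factor: 21758 = 2 × 11 × 23 × 43.
φ(2) = 2 − 1 = 1.
φ(11) = 11 − 1 = 10.
φ(23) = 23 − 1 = 22.
φ(43) = 43 − 1 = 42.
Since φ is multiplicative, φ(21758) = 1 · 10 · 22 · 42 = 9240.

9240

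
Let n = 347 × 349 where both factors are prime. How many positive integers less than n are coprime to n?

120408

φ(pq) = (p−1)(q−1) = 346 · 348 = 120408.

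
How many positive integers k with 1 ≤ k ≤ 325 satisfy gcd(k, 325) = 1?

240

Factor 325: 325 = 5**2 × 13.
φ(325) = 325 · (1 − 1/5) · (1 − 1/13)
       = 325 · 48/65 = 240.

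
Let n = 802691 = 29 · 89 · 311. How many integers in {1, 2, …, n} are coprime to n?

φ(29) = 29 − 1 = 28.
φ(89) = 89 − 1 = 88.
φ(311) = 311 − 1 = 310.
Since φ is multiplicative, φ(802691) = 28 · 88 · 310 = 763840.

763840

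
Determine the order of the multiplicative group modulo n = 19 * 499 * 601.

φ(19) = 19 − 1 = 18.
φ(499) = 499 − 1 = 498.
φ(601) = 601 − 1 = 600.
φ(5698081) = 18 × 498 × 600 = 5378400.

5378400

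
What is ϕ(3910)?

1408

Factor 3910: 3910 = 2 · 5 · 17 · 23.
φ(2) = 2 − 1 = 1.
φ(5) = 5 − 1 = 4.
φ(17) = 17 − 1 = 16.
φ(23) = 23 − 1 = 22.
Since φ is multiplicative, φ(3910) = 1 · 4 · 16 · 22 = 1408.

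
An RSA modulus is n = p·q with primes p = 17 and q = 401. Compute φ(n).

φ(n) = (p − 1)(q − 1) = (17−1)(401−1) = 16·400 = 6400.

6400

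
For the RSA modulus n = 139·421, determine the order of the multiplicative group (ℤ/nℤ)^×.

57960

For distinct primes, φ(pq) = (p−1)(q−1) = 138 × 420 = 57960.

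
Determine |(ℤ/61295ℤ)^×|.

61295 = 5 × 13 × 23 × 41.
φ(61295) = 61295 · (1 − 1/5) · (1 − 1/13) · (1 − 1/23) · (1 − 1/41)
       = 61295 · 42240/61295 = 42240.

42240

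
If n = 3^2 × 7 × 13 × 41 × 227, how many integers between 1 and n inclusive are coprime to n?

φ(3^2) = 3^2 − 3^1 = 9 − 3 = 6.
φ(7) = 7 − 1 = 6.
φ(13) = 13 − 1 = 12.
φ(41) = 41 − 1 = 40.
φ(227) = 227 − 1 = 226.
Multiply: 6 · 6 · 12 · 40 · 226 = 3905280.

3905280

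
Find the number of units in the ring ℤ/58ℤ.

Factor 58: 58 = 2 · 29.
φ(2) = 2 − 1 = 1.
φ(29) = 29 − 1 = 28.
Since φ is multiplicative, φ(58) = 1 · 28 = 28.

28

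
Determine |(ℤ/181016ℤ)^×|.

77440

Prime factorization: 181016 = 2^3 * 11^3 * 17.
φ(2^3) = 2^3 − 2^2 = 8 − 4 = 4.
φ(11^3) = 11^3 − 11^2 = 1331 − 121 = 1210.
φ(17) = 17 − 1 = 16.
Multiply: 4 · 1210 · 16 = 77440.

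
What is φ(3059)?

First factor: 3059 = 7 * 19 * 23.
φ(3059) = 3059 · (1 − 1/7) · (1 − 1/19) · (1 − 1/23)
       = 3059 · 2376/3059 = 2376.

2376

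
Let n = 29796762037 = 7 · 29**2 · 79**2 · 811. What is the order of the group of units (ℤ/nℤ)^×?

φ(29796762037) = 29796762037 · (1 − 1/7) · (1 − 1/29) · (1 − 1/79) · (1 − 1/811)
       = 29796762037 · 10614240/13006007 = 24317223840.

24317223840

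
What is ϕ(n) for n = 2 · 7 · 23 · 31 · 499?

1972080

φ(2) = 2 − 1 = 1.
φ(7) = 7 − 1 = 6.
φ(23) = 23 − 1 = 22.
φ(31) = 31 − 1 = 30.
φ(499) = 499 − 1 = 498.
Since φ is multiplicative, φ(4981018) = 1 · 6 · 22 · 30 · 498 = 1972080.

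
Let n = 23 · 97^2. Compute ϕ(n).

φ(23) = 23 − 1 = 22.
φ(97^2) = 97^2 − 97^1 = 9409 − 97 = 9312.
φ(216407) = 22 × 9312 = 204864.

204864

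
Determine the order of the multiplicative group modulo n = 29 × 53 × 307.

φ(471859) = 471859 · (1 − 1/29) · (1 − 1/53) · (1 − 1/307)
       = 471859 · 445536/471859 = 445536.

445536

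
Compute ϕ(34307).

26208

34307 = 7 · 13^2 · 29.
φ(7) = 7 − 1 = 6.
φ(13^2) = 13^2 − 13^1 = 169 − 13 = 156.
φ(29) = 29 − 1 = 28.
Multiply: 6 · 156 · 28 = 26208.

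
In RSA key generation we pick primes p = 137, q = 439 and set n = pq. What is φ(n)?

59568

φ(n) = (p − 1)(q − 1) = (137−1)(439−1) = 136·438 = 59568.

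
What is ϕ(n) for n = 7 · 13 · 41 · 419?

1203840

φ(7) = 7 − 1 = 6.
φ(13) = 13 − 1 = 12.
φ(41) = 41 − 1 = 40.
φ(419) = 419 − 1 = 418.
Multiply: 6 · 12 · 40 · 418 = 1203840.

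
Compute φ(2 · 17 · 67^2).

70752

φ(152626) = 152626 · (1 − 1/2) · (1 − 1/17) · (1 − 1/67)
       = 152626 · 1056/2278 = 70752.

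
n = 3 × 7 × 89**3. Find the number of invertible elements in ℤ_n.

φ(14804349) = 14804349 · (1 − 1/3) · (1 − 1/7) · (1 − 1/89)
       = 14804349 · 1056/1869 = 8364576.

8364576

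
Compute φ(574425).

285120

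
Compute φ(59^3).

201898

φ(59^3) = 59^2·(59−1) = 3481·58 = 201898.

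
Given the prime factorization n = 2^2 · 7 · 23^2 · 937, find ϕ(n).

φ(2^2) = 2^2 − 2^1 = 4 − 2 = 2.
φ(7) = 7 − 1 = 6.
φ(23^2) = 23^1·(23−1) = 23·22 = 506.
φ(937) = 937 − 1 = 936.
Since φ is multiplicative, φ(13878844) = 2 · 6 · 506 · 936 = 5683392.

5683392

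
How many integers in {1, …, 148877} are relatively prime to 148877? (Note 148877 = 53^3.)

φ(148877) = 148877 · (1 − 1/53)
       = 148877 · 52/53 = 146068.

146068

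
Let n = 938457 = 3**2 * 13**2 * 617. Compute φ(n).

576576

φ(3^2) = 3^2 − 3^1 = 9 − 3 = 6.
φ(13^2) = 13^1·(13−1) = 13·12 = 156.
φ(617) = 617 − 1 = 616.
φ(938457) = 6 × 156 × 616 = 576576.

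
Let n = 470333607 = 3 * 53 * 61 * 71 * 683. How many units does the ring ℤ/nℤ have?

297897600

φ(3) = 3 − 1 = 2.
φ(53) = 53 − 1 = 52.
φ(61) = 61 − 1 = 60.
φ(71) = 71 − 1 = 70.
φ(683) = 683 − 1 = 682.
Since φ is multiplicative, φ(470333607) = 2 · 52 · 60 · 70 · 682 = 297897600.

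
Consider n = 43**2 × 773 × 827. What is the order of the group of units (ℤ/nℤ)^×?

1151635632

φ(1182012079) = 1182012079 · (1 − 1/43) · (1 − 1/773) · (1 − 1/827)
       = 1182012079 · 26782224/27488653 = 1151635632.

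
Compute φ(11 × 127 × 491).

617400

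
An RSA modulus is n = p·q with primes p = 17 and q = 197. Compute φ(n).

3136

φ(pq) = (p−1)(q−1) = 16 · 196 = 3136.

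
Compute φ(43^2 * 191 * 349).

φ(123252491) = 123252491 · (1 − 1/43) · (1 − 1/191) · (1 − 1/349)
       = 123252491 · 2777040/2866337 = 119412720.

119412720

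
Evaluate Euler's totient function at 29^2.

φ(841) = 841 · (1 − 1/29)
       = 841 · 28/29 = 812.

812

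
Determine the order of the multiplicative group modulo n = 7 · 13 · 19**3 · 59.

27135648

φ(7) = 7 − 1 = 6.
φ(13) = 13 − 1 = 12.
φ(19^3) = 19^3 − 19^2 = 6859 − 361 = 6498.
φ(59) = 59 − 1 = 58.
Since φ is multiplicative, φ(36825971) = 6 · 12 · 6498 · 58 = 27135648.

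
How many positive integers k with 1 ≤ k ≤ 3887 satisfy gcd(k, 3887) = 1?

3432

Prime factorization: 3887 = 13^2 · 23.
φ(3887) = 3887 · (1 − 1/13) · (1 − 1/23)
       = 3887 · 264/299 = 3432.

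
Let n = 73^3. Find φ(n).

383688

φ(389017) = 389017 · (1 − 1/73)
       = 389017 · 72/73 = 383688.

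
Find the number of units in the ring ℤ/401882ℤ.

174720

First factor: 401882 = 2 * 13^2 * 29 * 41.
φ(401882) = 401882 · (1 − 1/2) · (1 − 1/13) · (1 − 1/29) · (1 − 1/41)
       = 401882 · 13440/30914 = 174720.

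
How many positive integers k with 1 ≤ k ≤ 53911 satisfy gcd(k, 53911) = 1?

Factor 53911: 53911 = 11 · 13**2 · 29.
φ(11) = 11 − 1 = 10.
φ(13^2) = 13^2 − 13^1 = 169 − 13 = 156.
φ(29) = 29 − 1 = 28.
φ(53911) = 10 × 156 × 28 = 43680.

43680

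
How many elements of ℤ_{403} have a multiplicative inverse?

First factor: 403 = 13 × 31.
φ(403) = 403 · (1 − 1/13) · (1 − 1/31)
       = 403 · 360/403 = 360.

360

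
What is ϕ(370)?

Factor 370: 370 = 2 * 5 * 37.
φ(2) = 2 − 1 = 1.
φ(5) = 5 − 1 = 4.
φ(37) = 37 − 1 = 36.
Since φ is multiplicative, φ(370) = 1 · 4 · 36 = 144.

144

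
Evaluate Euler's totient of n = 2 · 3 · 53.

104

φ(2) = 2 − 1 = 1.
φ(3) = 3 − 1 = 2.
φ(53) = 53 − 1 = 52.
Multiply: 1 · 2 · 52 = 104.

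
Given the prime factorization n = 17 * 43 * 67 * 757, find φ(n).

33530112

φ(37075589) = 37075589 · (1 − 1/17) · (1 − 1/43) · (1 − 1/67) · (1 − 1/757)
       = 37075589 · 33530112/37075589 = 33530112.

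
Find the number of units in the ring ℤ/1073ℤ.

1008

Prime factorization: 1073 = 29 · 37.
φ(29) = 29 − 1 = 28.
φ(37) = 37 − 1 = 36.
Since φ is multiplicative, φ(1073) = 28 · 36 = 1008.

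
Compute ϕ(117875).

Factor 117875: 117875 = 5**3 * 23 * 41.
φ(117875) = 117875 · (1 − 1/5) · (1 − 1/23) · (1 − 1/41)
       = 117875 · 3520/4715 = 88000.

88000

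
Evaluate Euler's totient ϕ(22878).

7200

First factor: 22878 = 2 * 3**2 * 31 * 41.
φ(22878) = 22878 · (1 − 1/2) · (1 − 1/3) · (1 − 1/31) · (1 − 1/41)
       = 22878 · 2400/7626 = 7200.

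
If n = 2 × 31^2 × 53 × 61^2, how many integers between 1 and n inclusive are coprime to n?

176997600

φ(379043386) = 379043386 · (1 − 1/2) · (1 − 1/31) · (1 − 1/53) · (1 − 1/61)
       = 379043386 · 93600/200446 = 176997600.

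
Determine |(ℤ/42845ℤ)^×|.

28800

42845 = 5 × 11 × 19 × 41.
φ(5) = 5 − 1 = 4.
φ(11) = 11 − 1 = 10.
φ(19) = 19 − 1 = 18.
φ(41) = 41 − 1 = 40.
φ(42845) = 4 × 10 × 18 × 40 = 28800.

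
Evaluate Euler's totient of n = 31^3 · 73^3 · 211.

2322962258400

φ(31^3) = 31^2·(31−1) = 961·30 = 28830.
φ(73^3) = 73^3 − 73^2 = 389017 − 5329 = 383688.
φ(211) = 211 − 1 = 210.
Multiply: 28830 · 383688 · 210 = 2322962258400.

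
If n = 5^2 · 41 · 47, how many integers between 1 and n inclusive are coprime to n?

36800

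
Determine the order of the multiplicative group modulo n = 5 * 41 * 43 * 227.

φ(5) = 5 − 1 = 4.
φ(41) = 41 − 1 = 40.
φ(43) = 43 − 1 = 42.
φ(227) = 227 − 1 = 226.
Multiply: 4 · 40 · 42 · 226 = 1518720.

1518720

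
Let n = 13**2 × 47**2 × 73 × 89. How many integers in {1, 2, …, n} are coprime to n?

2136955392

φ(13^2) = 13^1·(13−1) = 13·12 = 156.
φ(47^2) = 47^2 − 47^1 = 2209 − 47 = 2162.
φ(73) = 73 − 1 = 72.
φ(89) = 89 − 1 = 88.
φ(2425466537) = 156 × 2162 × 72 × 88 = 2136955392.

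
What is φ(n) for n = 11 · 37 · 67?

23760

φ(11) = 11 − 1 = 10.
φ(37) = 37 − 1 = 36.
φ(67) = 67 − 1 = 66.
Since φ is multiplicative, φ(27269) = 10 · 36 · 66 = 23760.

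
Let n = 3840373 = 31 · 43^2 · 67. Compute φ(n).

3575880

φ(31) = 31 − 1 = 30.
φ(43^2) = 43^1·(43−1) = 43·42 = 1806.
φ(67) = 67 − 1 = 66.
Multiply: 30 · 1806 · 66 = 3575880.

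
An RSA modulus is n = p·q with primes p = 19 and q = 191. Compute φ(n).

φ(pq) = (p−1)(q−1) = 18 · 190 = 3420.

3420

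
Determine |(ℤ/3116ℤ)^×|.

1440

Factor 3116: 3116 = 2**2 * 19 * 41.
φ(2^2) = 2^2 − 2^1 = 4 − 2 = 2.
φ(19) = 19 − 1 = 18.
φ(41) = 41 − 1 = 40.
Since φ is multiplicative, φ(3116) = 2 · 18 · 40 = 1440.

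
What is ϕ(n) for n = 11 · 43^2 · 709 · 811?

10357048800

φ(11) = 11 − 1 = 10.
φ(43^2) = 43^2 − 43^1 = 1849 − 43 = 1806.
φ(709) = 709 − 1 = 708.
φ(811) = 811 − 1 = 810.
Since φ is multiplicative, φ(11694904661) = 10 · 1806 · 708 · 810 = 10357048800.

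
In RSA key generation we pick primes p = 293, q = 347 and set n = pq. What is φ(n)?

101032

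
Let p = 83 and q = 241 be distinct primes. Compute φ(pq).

19680

For distinct primes, φ(pq) = (p−1)(q−1) = 82 × 240 = 19680.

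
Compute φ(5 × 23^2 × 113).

φ(298885) = 298885 · (1 − 1/5) · (1 − 1/23) · (1 − 1/113)
       = 298885 · 9856/12995 = 226688.

226688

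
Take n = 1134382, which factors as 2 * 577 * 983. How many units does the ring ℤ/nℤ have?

φ(2) = 2 − 1 = 1.
φ(577) = 577 − 1 = 576.
φ(983) = 983 − 1 = 982.
φ(1134382) = 1 × 576 × 982 = 565632.

565632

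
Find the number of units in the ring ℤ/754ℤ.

336

First factor: 754 = 2 · 13 · 29.
φ(2) = 2 − 1 = 1.
φ(13) = 13 − 1 = 12.
φ(29) = 29 − 1 = 28.
Multiply: 1 · 12 · 28 = 336.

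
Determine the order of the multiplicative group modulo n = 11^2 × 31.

φ(11^2) = 11^1·(11−1) = 11·10 = 110.
φ(31) = 31 − 1 = 30.
Since φ is multiplicative, φ(3751) = 110 · 30 = 3300.

3300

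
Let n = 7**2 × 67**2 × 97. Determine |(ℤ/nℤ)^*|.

φ(21336217) = 21336217 · (1 − 1/7) · (1 − 1/67) · (1 − 1/97)
       = 21336217 · 38016/45493 = 17829504.

17829504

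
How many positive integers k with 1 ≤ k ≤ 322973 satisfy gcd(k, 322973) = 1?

254016

Prime factorization: 322973 = 7 * 29 * 37 * 43.
φ(7) = 7 − 1 = 6.
φ(29) = 29 − 1 = 28.
φ(37) = 37 − 1 = 36.
φ(43) = 43 − 1 = 42.
Since φ is multiplicative, φ(322973) = 6 · 28 · 36 · 42 = 254016.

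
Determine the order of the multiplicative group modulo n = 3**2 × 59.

φ(531) = 531 · (1 − 1/3) · (1 − 1/59)
       = 531 · 116/177 = 348.

348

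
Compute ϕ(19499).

17280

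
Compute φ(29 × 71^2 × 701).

φ(102478489) = 102478489 · (1 − 1/29) · (1 − 1/71) · (1 − 1/701)
       = 102478489 · 1372000/1443359 = 97412000.

97412000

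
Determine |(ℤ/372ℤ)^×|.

120

372 = 2^2 × 3 × 31.
φ(372) = 372 · (1 − 1/2) · (1 − 1/3) · (1 − 1/31)
       = 372 · 60/186 = 120.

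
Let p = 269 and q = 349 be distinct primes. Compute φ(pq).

93264

φ(269) = 269 − 1 = 268.
φ(349) = 349 − 1 = 348.
Since φ is multiplicative, φ(93881) = 268 · 348 = 93264.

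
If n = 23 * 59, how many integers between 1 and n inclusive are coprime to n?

φ(1357) = 1357 · (1 − 1/23) · (1 − 1/59)
       = 1357 · 1276/1357 = 1276.

1276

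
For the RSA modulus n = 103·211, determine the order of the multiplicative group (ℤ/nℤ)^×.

21420

φ(n) = (p − 1)(q − 1) = (103−1)(211−1) = 102·210 = 21420.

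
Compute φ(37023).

Prime factorization: 37023 = 3 · 7 · 41 · 43.
φ(37023) = 37023 · (1 − 1/3) · (1 − 1/7) · (1 − 1/41) · (1 − 1/43)
       = 37023 · 20160/37023 = 20160.

20160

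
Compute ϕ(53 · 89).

4576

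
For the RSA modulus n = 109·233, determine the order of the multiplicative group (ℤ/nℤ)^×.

φ(109) = 109 − 1 = 108.
φ(233) = 233 − 1 = 232.
φ(25397) = 108 × 232 = 25056.

25056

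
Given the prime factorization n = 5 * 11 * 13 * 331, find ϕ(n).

158400

φ(236665) = 236665 · (1 − 1/5) · (1 − 1/11) · (1 − 1/13) · (1 − 1/331)
       = 236665 · 158400/236665 = 158400.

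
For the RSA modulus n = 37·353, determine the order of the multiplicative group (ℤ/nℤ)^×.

12672

For distinct primes, φ(pq) = (p−1)(q−1) = 36 × 352 = 12672.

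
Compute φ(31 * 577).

17280

φ(31) = 31 − 1 = 30.
φ(577) = 577 − 1 = 576.
Since φ is multiplicative, φ(17887) = 30 · 576 = 17280.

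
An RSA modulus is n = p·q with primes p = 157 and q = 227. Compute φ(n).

φ(157) = 157 − 1 = 156.
φ(227) = 227 − 1 = 226.
φ(35639) = 156 × 226 = 35256.

35256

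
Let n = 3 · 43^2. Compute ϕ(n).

φ(3) = 3 − 1 = 2.
φ(43^2) = 43^2 − 43^1 = 1849 − 43 = 1806.
Multiply: 2 · 1806 = 3612.

3612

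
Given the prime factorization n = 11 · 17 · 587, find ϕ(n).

φ(109769) = 109769 · (1 − 1/11) · (1 − 1/17) · (1 − 1/587)
       = 109769 · 93760/109769 = 93760.

93760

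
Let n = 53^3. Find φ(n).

φ(148877) = 148877 · (1 − 1/53)
       = 148877 · 52/53 = 146068.

146068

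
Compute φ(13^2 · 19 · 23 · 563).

φ(13^2) = 13^1·(13−1) = 13·12 = 156.
φ(19) = 19 − 1 = 18.
φ(23) = 23 − 1 = 22.
φ(563) = 563 − 1 = 562.
Since φ is multiplicative, φ(41579239) = 156 · 18 · 22 · 562 = 34718112.

34718112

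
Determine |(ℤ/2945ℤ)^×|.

2160

Factor 2945: 2945 = 5 · 19 · 31.
φ(2945) = 2945 · (1 − 1/5) · (1 − 1/19) · (1 − 1/31)
       = 2945 · 2160/2945 = 2160.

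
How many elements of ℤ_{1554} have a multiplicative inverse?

432

1554 = 2 · 3 · 7 · 37.
φ(2) = 2 − 1 = 1.
φ(3) = 3 − 1 = 2.
φ(7) = 7 − 1 = 6.
φ(37) = 37 − 1 = 36.
φ(1554) = 1 × 2 × 6 × 36 = 432.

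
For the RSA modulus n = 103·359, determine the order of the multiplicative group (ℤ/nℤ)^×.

φ(36977) = 36977 · (1 − 1/103) · (1 − 1/359)
       = 36977 · 36516/36977 = 36516.

36516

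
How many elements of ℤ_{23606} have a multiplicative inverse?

Prime factorization: 23606 = 2 · 11 · 29 · 37.
φ(2) = 2 − 1 = 1.
φ(11) = 11 − 1 = 10.
φ(29) = 29 − 1 = 28.
φ(37) = 37 − 1 = 36.
Multiply: 1 · 10 · 28 · 36 = 10080.

10080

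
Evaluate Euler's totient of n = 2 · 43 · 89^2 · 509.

167103552

φ(2) = 2 − 1 = 1.
φ(43) = 43 − 1 = 42.
φ(89^2) = 89^2 − 89^1 = 7921 − 89 = 7832.
φ(509) = 509 − 1 = 508.
Since φ is multiplicative, φ(346733854) = 1 · 42 · 7832 · 508 = 167103552.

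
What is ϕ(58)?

28

58 = 2 × 29.
φ(2) = 2 − 1 = 1.
φ(29) = 29 − 1 = 28.
Since φ is multiplicative, φ(58) = 1 · 28 = 28.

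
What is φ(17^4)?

78608

φ(83521) = 83521 · (1 − 1/17)
       = 83521 · 16/17 = 78608.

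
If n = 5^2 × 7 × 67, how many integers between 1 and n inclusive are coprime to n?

7920

φ(11725) = 11725 · (1 − 1/5) · (1 − 1/7) · (1 − 1/67)
       = 11725 · 1584/2345 = 7920.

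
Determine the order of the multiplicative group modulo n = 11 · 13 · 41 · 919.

φ(5388097) = 5388097 · (1 − 1/11) · (1 − 1/13) · (1 − 1/41) · (1 − 1/919)
       = 5388097 · 4406400/5388097 = 4406400.

4406400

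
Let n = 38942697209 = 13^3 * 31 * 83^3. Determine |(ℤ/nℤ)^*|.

34368394320

φ(13^3) = 13^2·(13−1) = 169·12 = 2028.
φ(31) = 31 − 1 = 30.
φ(83^3) = 83^3 − 83^2 = 571787 − 6889 = 564898.
Since φ is multiplicative, φ(38942697209) = 2028 · 30 · 564898 = 34368394320.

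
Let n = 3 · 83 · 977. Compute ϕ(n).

160064

φ(243273) = 243273 · (1 − 1/3) · (1 − 1/83) · (1 − 1/977)
       = 243273 · 160064/243273 = 160064.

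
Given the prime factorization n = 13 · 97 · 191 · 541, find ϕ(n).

118195200

φ(130300391) = 130300391 · (1 − 1/13) · (1 − 1/97) · (1 − 1/191) · (1 − 1/541)
       = 130300391 · 118195200/130300391 = 118195200.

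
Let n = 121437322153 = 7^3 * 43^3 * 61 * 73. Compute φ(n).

φ(7^3) = 7^3 − 7^2 = 343 − 49 = 294.
φ(43^3) = 43^3 − 43^2 = 79507 − 1849 = 77658.
φ(61) = 61 − 1 = 60.
φ(73) = 73 − 1 = 72.
Since φ is multiplicative, φ(121437322153) = 294 · 77658 · 60 · 72 = 98631872640.

98631872640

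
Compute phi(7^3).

294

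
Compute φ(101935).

72576

Factor 101935: 101935 = 5 × 19 × 29 × 37.
φ(101935) = 101935 · (1 − 1/5) · (1 − 1/19) · (1 − 1/29) · (1 − 1/37)
       = 101935 · 72576/101935 = 72576.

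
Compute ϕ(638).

Prime factorization: 638 = 2 * 11 * 29.
φ(2) = 2 − 1 = 1.
φ(11) = 11 − 1 = 10.
φ(29) = 29 − 1 = 28.
Since φ is multiplicative, φ(638) = 1 · 10 · 28 = 280.

280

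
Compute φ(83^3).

φ(83^3) = 83^3 − 83^2 = 571787 − 6889 = 564898.

564898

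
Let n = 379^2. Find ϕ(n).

φ(143641) = 143641 · (1 − 1/379)
       = 143641 · 378/379 = 143262.

143262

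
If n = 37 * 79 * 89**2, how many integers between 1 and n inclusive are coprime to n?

φ(23153083) = 23153083 · (1 − 1/37) · (1 − 1/79) · (1 − 1/89)
       = 23153083 · 247104/260147 = 21992256.

21992256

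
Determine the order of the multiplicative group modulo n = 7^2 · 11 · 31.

φ(7^2) = 7^1·(7−1) = 7·6 = 42.
φ(11) = 11 − 1 = 10.
φ(31) = 31 − 1 = 30.
Since φ is multiplicative, φ(16709) = 42 · 10 · 30 = 12600.

12600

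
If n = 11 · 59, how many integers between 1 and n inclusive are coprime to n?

580

φ(11) = 11 − 1 = 10.
φ(59) = 59 − 1 = 58.
Multiply: 10 · 58 = 580.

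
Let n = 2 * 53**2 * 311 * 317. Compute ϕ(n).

φ(2) = 2 − 1 = 1.
φ(53^2) = 53^1·(53−1) = 53·52 = 2756.
φ(311) = 311 − 1 = 310.
φ(317) = 317 − 1 = 316.
Multiply: 1 · 2756 · 310 · 316 = 269977760.

269977760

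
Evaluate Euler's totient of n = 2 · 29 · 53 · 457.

φ(1404818) = 1404818 · (1 − 1/2) · (1 − 1/29) · (1 − 1/53) · (1 − 1/457)
       = 1404818 · 663936/1404818 = 663936.

663936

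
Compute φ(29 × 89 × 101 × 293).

71948800

φ(76379533) = 76379533 · (1 − 1/29) · (1 − 1/89) · (1 − 1/101) · (1 − 1/293)
       = 76379533 · 71948800/76379533 = 71948800.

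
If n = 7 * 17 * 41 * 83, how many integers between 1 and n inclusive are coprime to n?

φ(404957) = 404957 · (1 − 1/7) · (1 − 1/17) · (1 − 1/41) · (1 − 1/83)
       = 404957 · 314880/404957 = 314880.

314880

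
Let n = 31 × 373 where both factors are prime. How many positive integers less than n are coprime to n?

11160

φ(11563) = 11563 · (1 − 1/31) · (1 − 1/373)
       = 11563 · 11160/11563 = 11160.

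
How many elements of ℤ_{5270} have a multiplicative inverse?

1920

First factor: 5270 = 2 · 5 · 17 · 31.
φ(5270) = 5270 · (1 − 1/2) · (1 − 1/5) · (1 − 1/17) · (1 − 1/31)
       = 5270 · 1920/5270 = 1920.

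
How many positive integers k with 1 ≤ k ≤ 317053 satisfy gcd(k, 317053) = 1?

Factor 317053: 317053 = 11 × 19 × 37 × 41.
φ(11) = 11 − 1 = 10.
φ(19) = 19 − 1 = 18.
φ(37) = 37 − 1 = 36.
φ(41) = 41 − 1 = 40.
Since φ is multiplicative, φ(317053) = 10 · 18 · 36 · 40 = 259200.

259200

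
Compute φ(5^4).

500

φ(5^4) = 5^4 − 5^3 = 625 − 125 = 500.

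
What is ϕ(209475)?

Prime factorization: 209475 = 3^2 · 5^2 · 7^2 · 19.
φ(3^2) = 3^1·(3−1) = 3·2 = 6.
φ(5^2) = 5^2 − 5^1 = 25 − 5 = 20.
φ(7^2) = 7^1·(7−1) = 7·6 = 42.
φ(19) = 19 − 1 = 18.
Multiply: 6 · 20 · 42 · 18 = 90720.

90720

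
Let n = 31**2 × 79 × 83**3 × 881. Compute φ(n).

36060376809600

φ(31^2) = 31^2 − 31^1 = 961 − 31 = 930.
φ(79) = 79 − 1 = 78.
φ(83^3) = 83^2·(83−1) = 6889·82 = 564898.
φ(881) = 881 − 1 = 880.
Since φ is multiplicative, φ(38243767079893) = 930 · 78 · 564898 · 880 = 36060376809600.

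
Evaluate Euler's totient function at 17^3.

4624

φ(4913) = 4913 · (1 − 1/17)
       = 4913 · 16/17 = 4624.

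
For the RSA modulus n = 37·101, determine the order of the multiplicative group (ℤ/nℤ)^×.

3600

For distinct primes, φ(pq) = (p−1)(q−1) = 36 × 100 = 3600.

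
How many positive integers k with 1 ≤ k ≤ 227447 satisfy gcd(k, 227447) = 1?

Prime factorization: 227447 = 11 · 23 · 29 · 31.
φ(11) = 11 − 1 = 10.
φ(23) = 23 − 1 = 22.
φ(29) = 29 − 1 = 28.
φ(31) = 31 − 1 = 30.
Since φ is multiplicative, φ(227447) = 10 · 22 · 28 · 30 = 184800.

184800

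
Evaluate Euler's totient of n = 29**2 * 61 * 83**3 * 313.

8586811134720

φ(9181305649631) = 9181305649631 · (1 − 1/29) · (1 − 1/61) · (1 − 1/83) · (1 − 1/313)
       = 9181305649631 · 42981120/45956851 = 8586811134720.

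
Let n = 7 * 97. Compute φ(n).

576

φ(679) = 679 · (1 − 1/7) · (1 − 1/97)
       = 679 · 576/679 = 576.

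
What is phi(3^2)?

6

φ(9) = 9 · (1 − 1/3)
       = 9 · 2/3 = 6.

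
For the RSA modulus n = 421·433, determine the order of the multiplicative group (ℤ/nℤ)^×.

181440

φ(182293) = 182293 · (1 − 1/421) · (1 − 1/433)
       = 182293 · 181440/182293 = 181440.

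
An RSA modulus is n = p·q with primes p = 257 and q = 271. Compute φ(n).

φ(pq) = (p−1)(q−1) = 256 · 270 = 69120.

69120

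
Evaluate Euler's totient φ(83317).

First factor: 83317 = 13^2 * 17 * 29.
φ(83317) = 83317 · (1 − 1/13) · (1 − 1/17) · (1 − 1/29)
       = 83317 · 5376/6409 = 69888.

69888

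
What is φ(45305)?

Factor 45305: 45305 = 5 · 13 · 17 · 41.
φ(45305) = 45305 · (1 − 1/5) · (1 − 1/13) · (1 − 1/17) · (1 − 1/41)
       = 45305 · 30720/45305 = 30720.

30720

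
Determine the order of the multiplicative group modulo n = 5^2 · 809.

φ(20225) = 20225 · (1 − 1/5) · (1 − 1/809)
       = 20225 · 3232/4045 = 16160.

16160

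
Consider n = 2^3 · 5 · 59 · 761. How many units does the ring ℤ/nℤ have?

705280

φ(2^3) = 2^2·(2−1) = 4·1 = 4.
φ(5) = 5 − 1 = 4.
φ(59) = 59 − 1 = 58.
φ(761) = 761 − 1 = 760.
Multiply: 4 · 4 · 58 · 760 = 705280.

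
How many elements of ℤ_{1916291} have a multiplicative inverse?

1537536

Prime factorization: 1916291 = 13^2 * 17 * 23 * 29.
φ(13^2) = 13^2 − 13^1 = 169 − 13 = 156.
φ(17) = 17 − 1 = 16.
φ(23) = 23 − 1 = 22.
φ(29) = 29 − 1 = 28.
Multiply: 156 · 16 · 22 · 28 = 1537536.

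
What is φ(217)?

Factor 217: 217 = 7 × 31.
φ(7) = 7 − 1 = 6.
φ(31) = 31 − 1 = 30.
Multiply: 6 · 30 = 180.

180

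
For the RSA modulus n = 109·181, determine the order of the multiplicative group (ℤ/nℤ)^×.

φ(pq) = (p−1)(q−1) = 108 · 180 = 19440.

19440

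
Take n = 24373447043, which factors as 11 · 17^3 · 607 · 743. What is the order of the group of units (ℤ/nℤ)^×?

φ(11) = 11 − 1 = 10.
φ(17^3) = 17^3 − 17^2 = 4913 − 289 = 4624.
φ(607) = 607 − 1 = 606.
φ(743) = 743 − 1 = 742.
Since φ is multiplicative, φ(24373447043) = 10 · 4624 · 606 · 742 = 20791908480.

20791908480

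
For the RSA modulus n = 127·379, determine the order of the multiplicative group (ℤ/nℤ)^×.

φ(n) = (p − 1)(q − 1) = (127−1)(379−1) = 126·378 = 47628.

47628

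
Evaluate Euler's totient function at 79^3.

486798

φ(493039) = 493039 · (1 − 1/79)
       = 493039 · 78/79 = 486798.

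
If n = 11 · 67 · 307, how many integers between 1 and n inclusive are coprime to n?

φ(226259) = 226259 · (1 − 1/11) · (1 − 1/67) · (1 − 1/307)
       = 226259 · 201960/226259 = 201960.

201960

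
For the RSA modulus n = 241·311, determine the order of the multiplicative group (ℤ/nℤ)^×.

φ(pq) = (p−1)(q−1) = 240 · 310 = 74400.

74400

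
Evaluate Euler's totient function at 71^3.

352870

φ(357911) = 357911 · (1 − 1/71)
       = 357911 · 70/71 = 352870.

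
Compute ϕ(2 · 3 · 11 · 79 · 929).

1447680

φ(2) = 2 − 1 = 1.
φ(3) = 3 − 1 = 2.
φ(11) = 11 − 1 = 10.
φ(79) = 79 − 1 = 78.
φ(929) = 929 − 1 = 928.
φ(4843806) = 1 × 2 × 10 × 78 × 928 = 1447680.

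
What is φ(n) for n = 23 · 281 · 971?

φ(23) = 23 − 1 = 22.
φ(281) = 281 − 1 = 280.
φ(971) = 971 − 1 = 970.
Multiply: 22 · 280 · 970 = 5975200.

5975200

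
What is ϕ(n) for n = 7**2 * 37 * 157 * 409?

96235776

φ(7^2) = 7^1·(7−1) = 7·6 = 42.
φ(37) = 37 − 1 = 36.
φ(157) = 157 − 1 = 156.
φ(409) = 409 − 1 = 408.
Multiply: 42 · 36 · 156 · 408 = 96235776.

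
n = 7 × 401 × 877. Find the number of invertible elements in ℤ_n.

2102400

φ(7) = 7 − 1 = 6.
φ(401) = 401 − 1 = 400.
φ(877) = 877 − 1 = 876.
Since φ is multiplicative, φ(2461739) = 6 · 400 · 876 = 2102400.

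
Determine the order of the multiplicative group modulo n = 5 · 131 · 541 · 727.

203860800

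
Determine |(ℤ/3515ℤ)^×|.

2592

First factor: 3515 = 5 · 19 · 37.
φ(5) = 5 − 1 = 4.
φ(19) = 19 − 1 = 18.
φ(37) = 37 − 1 = 36.
Multiply: 4 · 18 · 36 = 2592.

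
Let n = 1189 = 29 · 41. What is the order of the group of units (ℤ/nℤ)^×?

1120

φ(29) = 29 − 1 = 28.
φ(41) = 41 − 1 = 40.
Multiply: 28 · 40 = 1120.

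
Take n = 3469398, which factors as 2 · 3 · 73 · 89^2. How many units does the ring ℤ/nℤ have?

φ(3469398) = 3469398 · (1 − 1/2) · (1 − 1/3) · (1 − 1/73) · (1 − 1/89)
       = 3469398 · 12672/38982 = 1127808.

1127808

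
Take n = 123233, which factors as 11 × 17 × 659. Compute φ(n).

φ(123233) = 123233 · (1 − 1/11) · (1 − 1/17) · (1 − 1/659)
       = 123233 · 105280/123233 = 105280.

105280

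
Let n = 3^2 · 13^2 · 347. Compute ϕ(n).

φ(3^2) = 3^2 − 3^1 = 9 − 3 = 6.
φ(13^2) = 13^1·(13−1) = 13·12 = 156.
φ(347) = 347 − 1 = 346.
Multiply: 6 · 156 · 346 = 323856.

323856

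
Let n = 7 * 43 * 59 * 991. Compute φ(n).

14469840

φ(7) = 7 − 1 = 6.
φ(43) = 43 − 1 = 42.
φ(59) = 59 − 1 = 58.
φ(991) = 991 − 1 = 990.
Since φ is multiplicative, φ(17599169) = 6 · 42 · 58 · 990 = 14469840.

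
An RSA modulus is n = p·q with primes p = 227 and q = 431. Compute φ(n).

φ(pq) = (p−1)(q−1) = 226 · 430 = 97180.

97180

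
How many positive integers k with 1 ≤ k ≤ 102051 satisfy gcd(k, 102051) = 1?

First factor: 102051 = 3^2 · 17 · 23 · 29.
φ(102051) = 102051 · (1 − 1/3) · (1 − 1/17) · (1 − 1/23) · (1 − 1/29)
       = 102051 · 19712/34017 = 59136.

59136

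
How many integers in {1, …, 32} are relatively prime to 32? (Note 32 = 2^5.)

φ(32) = 32 · (1 − 1/2)
       = 32 · 1/2 = 16.

16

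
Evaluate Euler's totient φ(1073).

Prime factorization: 1073 = 29 × 37.
φ(1073) = 1073 · (1 − 1/29) · (1 − 1/37)
       = 1073 · 1008/1073 = 1008.

1008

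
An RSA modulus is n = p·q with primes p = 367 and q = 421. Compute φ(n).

φ(154507) = 154507 · (1 − 1/367) · (1 − 1/421)
       = 154507 · 153720/154507 = 153720.

153720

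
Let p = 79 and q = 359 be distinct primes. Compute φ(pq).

27924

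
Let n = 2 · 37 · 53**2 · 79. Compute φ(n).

7738848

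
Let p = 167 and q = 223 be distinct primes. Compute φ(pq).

φ(n) = (p − 1)(q − 1) = (167−1)(223−1) = 166·222 = 36852.

36852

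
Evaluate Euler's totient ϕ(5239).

4680

5239 = 13^2 × 31.
φ(13^2) = 13^1·(13−1) = 13·12 = 156.
φ(31) = 31 − 1 = 30.
Since φ is multiplicative, φ(5239) = 156 · 30 = 4680.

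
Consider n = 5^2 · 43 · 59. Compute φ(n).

48720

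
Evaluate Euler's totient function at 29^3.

23548

φ(29^3) = 29^3 − 29^2 = 24389 − 841 = 23548.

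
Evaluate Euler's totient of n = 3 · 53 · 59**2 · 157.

φ(3) = 3 − 1 = 2.
φ(53) = 53 − 1 = 52.
φ(59^2) = 59^1·(59−1) = 59·58 = 3422.
φ(157) = 157 − 1 = 156.
φ(86896203) = 2 × 52 × 3422 × 156 = 55518528.

55518528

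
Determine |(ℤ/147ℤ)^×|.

84

Prime factorization: 147 = 3 · 7**2.
φ(147) = 147 · (1 − 1/3) · (1 − 1/7)
       = 147 · 12/21 = 84.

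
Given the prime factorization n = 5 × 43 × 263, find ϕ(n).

44016

φ(56545) = 56545 · (1 − 1/5) · (1 − 1/43) · (1 − 1/263)
       = 56545 · 44016/56545 = 44016.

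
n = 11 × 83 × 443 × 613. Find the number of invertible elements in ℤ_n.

φ(247933367) = 247933367 · (1 − 1/11) · (1 − 1/83) · (1 − 1/443) · (1 − 1/613)
       = 247933367 · 221813280/247933367 = 221813280.

221813280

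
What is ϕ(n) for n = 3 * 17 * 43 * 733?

φ(3) = 3 − 1 = 2.
φ(17) = 17 − 1 = 16.
φ(43) = 43 − 1 = 42.
φ(733) = 733 − 1 = 732.
φ(1607469) = 2 × 16 × 42 × 732 = 983808.

983808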